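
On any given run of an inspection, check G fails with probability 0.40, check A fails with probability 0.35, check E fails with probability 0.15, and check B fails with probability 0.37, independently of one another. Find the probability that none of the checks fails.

0.208845

P(none) = (1 − 0.40) × (1 − 0.35) × (1 − 0.15) × (1 − 0.37) = 0.60 × 0.65 × 0.85 × 0.63 = 0.208845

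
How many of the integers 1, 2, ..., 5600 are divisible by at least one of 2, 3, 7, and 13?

4122

2800 + 1866 + 800 + 430 − 933 − 400 − 215 − 266 − 143 − 61 + 133 + 71 + 30 + 20 − 10 = 4122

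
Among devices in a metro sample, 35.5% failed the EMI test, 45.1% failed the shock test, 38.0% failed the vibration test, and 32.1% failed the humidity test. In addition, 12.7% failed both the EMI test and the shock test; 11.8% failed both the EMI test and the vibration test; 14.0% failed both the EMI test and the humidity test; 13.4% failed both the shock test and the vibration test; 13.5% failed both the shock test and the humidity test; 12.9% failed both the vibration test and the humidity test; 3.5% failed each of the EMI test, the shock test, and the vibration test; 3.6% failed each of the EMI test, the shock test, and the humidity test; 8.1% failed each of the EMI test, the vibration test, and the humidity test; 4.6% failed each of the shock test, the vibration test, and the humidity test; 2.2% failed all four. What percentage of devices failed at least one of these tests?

90.0%

Inclusion–exclusion gives
P(union) = 35.5 + 45.1 + 38.0 + 32.1 − 12.7 − 11.8 − 14.0 − 13.4 − 13.5 − 12.9 + 3.5 + 3.6 + 8.1 + 4.6 − 2.2 = 90.0%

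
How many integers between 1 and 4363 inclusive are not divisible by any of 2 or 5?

Using inclusion–exclusion:
floor(4363/2) + floor(4363/5) − floor(4363/10) = 2181 + 872 − 436 = 2617
4363 − 2617 = 1746

1746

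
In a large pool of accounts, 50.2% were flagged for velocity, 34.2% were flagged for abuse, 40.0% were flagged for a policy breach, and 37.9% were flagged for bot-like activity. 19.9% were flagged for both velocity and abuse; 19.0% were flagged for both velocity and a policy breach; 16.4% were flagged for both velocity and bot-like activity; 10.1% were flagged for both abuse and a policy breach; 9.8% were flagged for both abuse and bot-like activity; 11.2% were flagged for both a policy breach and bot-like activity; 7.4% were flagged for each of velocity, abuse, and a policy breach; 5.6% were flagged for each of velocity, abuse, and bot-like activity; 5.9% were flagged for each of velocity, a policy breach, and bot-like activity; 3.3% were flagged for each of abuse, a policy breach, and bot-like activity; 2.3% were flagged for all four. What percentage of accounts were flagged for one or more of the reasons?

95.8%

By inclusion-exclusion,
P(≥1) = 50.2 + 34.2 + 40.0 + 37.9 − 19.9 − 19.0 − 16.4 − 10.1 − 9.8 − 11.2 + 7.4 + 5.6 + 5.9 + 3.3 − 2.3 = 95.8%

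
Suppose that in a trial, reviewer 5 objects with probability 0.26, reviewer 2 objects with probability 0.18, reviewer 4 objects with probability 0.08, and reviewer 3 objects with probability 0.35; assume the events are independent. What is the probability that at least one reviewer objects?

P(none) = (1 − 0.26) × (1 − 0.18) × (1 − 0.08) × (1 − 0.35) = 0.74 × 0.82 × 0.92 × 0.65 = 0.3628664
P(at least one) = 1 − 0.3628664 = 0.6371336

0.6371336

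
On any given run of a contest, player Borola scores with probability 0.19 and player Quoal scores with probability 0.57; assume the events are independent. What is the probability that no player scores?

P(none) = (1 − 0.19) × (1 − 0.57) = 0.81 × 0.43 = 0.3483

0.3483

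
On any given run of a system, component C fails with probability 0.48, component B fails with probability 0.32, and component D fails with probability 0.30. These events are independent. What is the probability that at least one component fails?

0.75248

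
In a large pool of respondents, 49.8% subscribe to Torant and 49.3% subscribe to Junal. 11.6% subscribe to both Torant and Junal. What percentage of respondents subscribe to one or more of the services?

By inclusion-exclusion,
P(≥1) = 49.8 + 49.3 − 11.6 = 87.5%

87.5%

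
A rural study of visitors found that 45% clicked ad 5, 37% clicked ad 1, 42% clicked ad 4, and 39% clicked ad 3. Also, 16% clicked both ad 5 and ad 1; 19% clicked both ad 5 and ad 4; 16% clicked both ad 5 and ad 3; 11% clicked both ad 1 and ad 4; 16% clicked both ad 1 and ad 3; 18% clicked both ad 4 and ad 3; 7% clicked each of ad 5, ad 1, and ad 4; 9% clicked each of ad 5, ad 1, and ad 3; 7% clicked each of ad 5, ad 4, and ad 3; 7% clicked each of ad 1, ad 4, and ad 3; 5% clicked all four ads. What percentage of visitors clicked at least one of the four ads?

By inclusion-exclusion,
P(union) = 45 + 37 + 42 + 39 − 16 − 19 − 16 − 11 − 16 − 18 + 7 + 9 + 7 + 7 − 5 = 92%

92%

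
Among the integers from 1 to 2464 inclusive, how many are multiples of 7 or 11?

544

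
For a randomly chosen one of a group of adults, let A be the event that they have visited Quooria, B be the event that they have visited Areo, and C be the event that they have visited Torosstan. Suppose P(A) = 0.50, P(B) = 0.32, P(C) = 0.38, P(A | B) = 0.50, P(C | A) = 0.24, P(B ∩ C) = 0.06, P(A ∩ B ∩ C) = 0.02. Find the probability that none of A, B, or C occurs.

P(A ∩ B) = P(B)·P(A|B) = 0.32 × 0.50 = 0.16
P(A ∩ C) = P(A)·P(C|A) = 0.50 × 0.24 = 0.12
P(A ∪ B ∪ C) = 0.50 + 0.32 + 0.38 − 0.16 − 0.12 − 0.06 + 0.02 = 0.88
P(none) = 1 − 0.88 = 0.12

0.12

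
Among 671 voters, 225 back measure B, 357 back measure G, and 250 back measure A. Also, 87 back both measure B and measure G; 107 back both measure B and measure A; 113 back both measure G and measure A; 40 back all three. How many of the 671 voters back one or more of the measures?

|union| = 225 + 357 + 250 − 87 − 107 − 113 + 40 = 565

565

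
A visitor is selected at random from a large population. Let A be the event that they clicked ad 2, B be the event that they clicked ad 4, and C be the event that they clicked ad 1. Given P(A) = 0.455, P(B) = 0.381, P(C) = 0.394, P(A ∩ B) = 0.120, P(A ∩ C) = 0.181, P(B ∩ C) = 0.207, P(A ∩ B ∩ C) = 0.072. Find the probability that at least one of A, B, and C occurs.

Apply inclusion-exclusion:
P(A ∪ B ∪ C) = 0.455 + 0.381 + 0.394 − 0.120 − 0.181 − 0.207 + 0.072 = 0.794

0.794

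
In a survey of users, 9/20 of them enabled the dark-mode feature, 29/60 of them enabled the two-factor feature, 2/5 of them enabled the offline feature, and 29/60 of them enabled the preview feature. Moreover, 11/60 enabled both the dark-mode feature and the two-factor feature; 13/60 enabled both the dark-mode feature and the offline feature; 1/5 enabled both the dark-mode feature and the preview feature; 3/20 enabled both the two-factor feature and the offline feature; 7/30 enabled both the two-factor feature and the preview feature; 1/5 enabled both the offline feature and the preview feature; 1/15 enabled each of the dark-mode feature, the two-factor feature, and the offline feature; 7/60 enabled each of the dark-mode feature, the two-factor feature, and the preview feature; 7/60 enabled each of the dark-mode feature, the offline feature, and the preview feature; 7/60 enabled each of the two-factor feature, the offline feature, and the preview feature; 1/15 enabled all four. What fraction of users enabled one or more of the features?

59/60

Inclusion–exclusion gives
P(at least one) = 9/20 + 29/60 + 2/5 + 29/60 − 11/60 − 13/60 − 1/5 − 3/20 − 7/30 − 1/5 + 1/15 + 7/60 + 7/60 + 7/60 − 1/15 = 59/60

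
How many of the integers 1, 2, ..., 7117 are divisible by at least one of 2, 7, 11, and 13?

Apply inclusion-exclusion:
3558 + 1016 + 647 + 547 − 508 − 323 − 273 − 92 − 78 − 49 + 46 + 39 + 24 + 7 − 3 = 4558

4558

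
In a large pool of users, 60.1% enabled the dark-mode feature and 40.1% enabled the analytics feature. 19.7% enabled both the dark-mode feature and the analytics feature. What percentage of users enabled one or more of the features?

P(at least one) = 60.1 + 40.1 − 19.7 = 80.5%

80.5%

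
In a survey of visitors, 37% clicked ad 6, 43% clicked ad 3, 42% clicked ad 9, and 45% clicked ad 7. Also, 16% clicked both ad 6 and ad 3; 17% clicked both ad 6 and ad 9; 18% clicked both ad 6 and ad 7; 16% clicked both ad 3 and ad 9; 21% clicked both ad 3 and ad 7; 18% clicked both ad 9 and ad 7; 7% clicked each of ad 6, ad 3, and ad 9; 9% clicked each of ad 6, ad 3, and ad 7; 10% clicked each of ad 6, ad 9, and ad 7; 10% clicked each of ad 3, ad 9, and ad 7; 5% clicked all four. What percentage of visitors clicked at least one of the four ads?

92%

By inclusion–exclusion:
P(at least one) = 37 + 43 + 42 + 45 − 16 − 17 − 18 − 16 − 21 − 18 + 7 + 9 + 10 + 10 − 5 = 92%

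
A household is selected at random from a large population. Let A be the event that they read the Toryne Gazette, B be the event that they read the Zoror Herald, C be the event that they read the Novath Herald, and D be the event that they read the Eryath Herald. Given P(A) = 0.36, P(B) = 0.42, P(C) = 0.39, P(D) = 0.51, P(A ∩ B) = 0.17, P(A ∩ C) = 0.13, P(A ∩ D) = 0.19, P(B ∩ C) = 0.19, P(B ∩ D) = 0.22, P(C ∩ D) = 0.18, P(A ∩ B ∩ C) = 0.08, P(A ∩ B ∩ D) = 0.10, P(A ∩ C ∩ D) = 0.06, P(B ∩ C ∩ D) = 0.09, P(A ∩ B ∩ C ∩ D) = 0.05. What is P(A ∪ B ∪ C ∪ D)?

0.88

By inclusion–exclusion:
P(A ∪ B ∪ C ∪ D) = 0.36 + 0.42 + 0.39 + 0.51 − 0.17 − 0.13 − 0.19 − 0.19 − 0.22 − 0.18 + 0.08 + 0.10 + 0.06 + 0.09 − 0.05 = 0.88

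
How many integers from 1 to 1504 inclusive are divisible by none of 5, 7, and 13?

floor(1504/5) + floor(1504/7) + floor(1504/13) − floor(1504/35) − floor(1504/65) − floor(1504/91) + floor(1504/455) = 300 + 214 + 115 − 42 − 23 − 16 + 3 = 551
1504 − 551 = 953

953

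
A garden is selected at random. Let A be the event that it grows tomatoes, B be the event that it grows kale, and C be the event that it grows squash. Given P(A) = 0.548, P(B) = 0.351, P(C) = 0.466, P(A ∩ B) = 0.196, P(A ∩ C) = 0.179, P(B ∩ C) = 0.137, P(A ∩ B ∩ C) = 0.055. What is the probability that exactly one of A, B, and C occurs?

P(exactly one) = 0.548 + 0.351 + 0.466 − 2·0.196 − 2·0.179 − 2·0.137 + 3·0.055 = 0.506

0.506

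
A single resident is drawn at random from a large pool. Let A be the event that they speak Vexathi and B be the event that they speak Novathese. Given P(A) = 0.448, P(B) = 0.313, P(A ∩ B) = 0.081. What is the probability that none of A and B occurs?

Inclusion–exclusion gives
P(A ∪ B) = 0.448 + 0.313 − 0.081 = 0.680
P(none) = 1 − 0.680 = 0.320

0.320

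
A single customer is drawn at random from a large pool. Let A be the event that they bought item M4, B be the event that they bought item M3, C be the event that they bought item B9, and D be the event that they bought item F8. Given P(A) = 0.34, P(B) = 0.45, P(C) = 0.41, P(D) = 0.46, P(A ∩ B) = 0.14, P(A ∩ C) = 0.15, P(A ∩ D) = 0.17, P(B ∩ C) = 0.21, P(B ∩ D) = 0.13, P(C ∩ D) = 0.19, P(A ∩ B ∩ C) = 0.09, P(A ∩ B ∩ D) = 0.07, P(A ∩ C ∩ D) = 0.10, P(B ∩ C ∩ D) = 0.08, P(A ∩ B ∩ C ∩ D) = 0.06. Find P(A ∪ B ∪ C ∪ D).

0.95

Using inclusion–exclusion:
P(A ∪ B ∪ C ∪ D) = 0.34 + 0.45 + 0.41 + 0.46 − 0.14 − 0.15 − 0.17 − 0.21 − 0.13 − 0.19 + 0.09 + 0.07 + 0.10 + 0.08 − 0.06 = 0.95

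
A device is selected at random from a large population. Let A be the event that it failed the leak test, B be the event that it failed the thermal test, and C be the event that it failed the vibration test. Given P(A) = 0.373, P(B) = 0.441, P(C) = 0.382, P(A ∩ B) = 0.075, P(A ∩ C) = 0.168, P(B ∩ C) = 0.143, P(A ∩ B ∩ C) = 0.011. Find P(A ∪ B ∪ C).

0.821

Inclusion–exclusion gives
P(A ∪ B ∪ C) = 0.373 + 0.441 + 0.382 − 0.075 − 0.168 − 0.143 + 0.011 = 0.821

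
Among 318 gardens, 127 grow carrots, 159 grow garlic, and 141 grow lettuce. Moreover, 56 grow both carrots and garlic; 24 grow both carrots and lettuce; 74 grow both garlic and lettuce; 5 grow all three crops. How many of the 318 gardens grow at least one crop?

278

Inclusion–exclusion gives
N(≥1) = 127 + 159 + 141 − 56 − 24 − 74 + 5 = 278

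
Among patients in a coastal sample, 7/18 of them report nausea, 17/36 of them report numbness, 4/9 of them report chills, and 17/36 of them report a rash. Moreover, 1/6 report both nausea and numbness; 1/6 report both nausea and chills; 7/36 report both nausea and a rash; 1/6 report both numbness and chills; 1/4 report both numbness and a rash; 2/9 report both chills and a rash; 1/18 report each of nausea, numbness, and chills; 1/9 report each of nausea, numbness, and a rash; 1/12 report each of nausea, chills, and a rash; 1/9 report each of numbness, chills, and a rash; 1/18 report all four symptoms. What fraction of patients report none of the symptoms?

By inclusion-exclusion,
P(≥1) = 7/18 + 17/36 + 4/9 + 17/36 − 1/6 − 1/6 − 7/36 − 1/6 − 1/4 − 2/9 + 1/18 + 1/9 + 1/12 + 1/9 − 1/18 = 11/12
P(none) = 1 − 11/12 = 1/12

1/12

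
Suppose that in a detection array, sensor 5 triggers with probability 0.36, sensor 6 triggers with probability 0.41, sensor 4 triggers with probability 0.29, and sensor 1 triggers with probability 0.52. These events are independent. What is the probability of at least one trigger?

P(none) = (1 − 0.36) × (1 − 0.41) × (1 − 0.29) × (1 − 0.52) = 0.64 × 0.59 × 0.71 × 0.48 = 0.12868608
P(at least one) = 1 − 0.12868608 = 0.87131392

0.87131392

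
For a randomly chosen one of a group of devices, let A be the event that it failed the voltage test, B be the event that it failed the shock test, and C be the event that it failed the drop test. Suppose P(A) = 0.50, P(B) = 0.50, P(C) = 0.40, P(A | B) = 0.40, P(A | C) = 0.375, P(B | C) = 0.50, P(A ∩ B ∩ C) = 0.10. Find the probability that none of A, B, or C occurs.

P(A ∩ B) = P(B)·P(A|B) = 0.50 × 0.40 = 0.20
P(A ∩ C) = P(C)·P(A|C) = 0.40 × 0.375 = 0.15
P(B ∩ C) = P(C)·P(B|C) = 0.40 × 0.50 = 0.20
P(A ∪ B ∪ C) = 0.50 + 0.50 + 0.40 − 0.20 − 0.15 − 0.20 + 0.10 = 0.95
P(none) = 1 − 0.95 = 0.05

0.05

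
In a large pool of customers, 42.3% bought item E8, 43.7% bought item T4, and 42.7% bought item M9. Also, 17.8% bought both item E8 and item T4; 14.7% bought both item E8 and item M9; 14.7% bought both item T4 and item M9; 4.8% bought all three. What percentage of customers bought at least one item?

86.3%

P(union) = 42.3 + 43.7 + 42.7 − 17.8 − 14.7 − 14.7 + 4.8 = 86.3%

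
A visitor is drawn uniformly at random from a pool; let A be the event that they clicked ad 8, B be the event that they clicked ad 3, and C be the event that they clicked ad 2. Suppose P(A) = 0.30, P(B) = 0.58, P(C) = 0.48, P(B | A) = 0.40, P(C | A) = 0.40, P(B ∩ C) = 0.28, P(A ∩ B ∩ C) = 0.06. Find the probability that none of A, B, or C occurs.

0.10

P(A ∩ B) = P(A)·P(B|A) = 0.30 × 0.40 = 0.12
P(A ∩ C) = P(A)·P(C|A) = 0.30 × 0.40 = 0.12
P(A ∪ B ∪ C) = 0.30 + 0.58 + 0.48 − 0.12 − 0.12 − 0.28 + 0.06 = 0.90
P(none) = 1 − 0.90 = 0.10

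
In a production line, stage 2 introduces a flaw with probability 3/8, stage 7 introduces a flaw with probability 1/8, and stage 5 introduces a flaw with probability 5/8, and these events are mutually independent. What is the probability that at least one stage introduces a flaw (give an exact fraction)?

407/512

P(none) = (1 − 3/8) × (1 − 1/8) × (1 − 5/8) = 5/8 × 7/8 × 3/8 = 105/512
P(at least one) = 1 − 105/512 = 407/512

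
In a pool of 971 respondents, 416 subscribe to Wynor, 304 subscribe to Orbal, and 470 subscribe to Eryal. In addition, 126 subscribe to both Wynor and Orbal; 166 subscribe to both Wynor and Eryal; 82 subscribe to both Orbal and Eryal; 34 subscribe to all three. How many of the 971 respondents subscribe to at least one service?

By inclusion–exclusion:
|union| = 416 + 304 + 470 − 126 − 166 − 82 + 34 = 850

850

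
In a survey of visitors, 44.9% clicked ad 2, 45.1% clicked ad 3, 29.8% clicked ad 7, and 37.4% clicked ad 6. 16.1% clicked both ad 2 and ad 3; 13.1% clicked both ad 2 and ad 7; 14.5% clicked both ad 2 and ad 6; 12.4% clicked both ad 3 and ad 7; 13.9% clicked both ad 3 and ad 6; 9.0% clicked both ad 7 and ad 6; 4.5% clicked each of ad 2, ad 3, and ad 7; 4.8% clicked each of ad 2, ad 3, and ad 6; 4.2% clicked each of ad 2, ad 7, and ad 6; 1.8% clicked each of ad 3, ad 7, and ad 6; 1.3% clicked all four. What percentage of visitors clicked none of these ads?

7.8%

P(≥1) = 44.9 + 45.1 + 29.8 + 37.4 − 16.1 − 13.1 − 14.5 − 12.4 − 13.9 − 9.0 + 4.5 + 4.8 + 4.2 + 1.8 − 1.3 = 92.2%
P(none) = 100% − 92.2% = 7.8%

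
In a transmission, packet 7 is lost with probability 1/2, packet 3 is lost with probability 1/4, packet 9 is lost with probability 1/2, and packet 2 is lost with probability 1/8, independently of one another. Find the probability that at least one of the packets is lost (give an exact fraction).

107/128

P(none) = (1 − 1/2) × (1 − 1/4) × (1 − 1/2) × (1 − 1/8) = 1/2 × 3/4 × 1/2 × 7/8 = 21/128
P(at least one) = 1 − 21/128 = 107/128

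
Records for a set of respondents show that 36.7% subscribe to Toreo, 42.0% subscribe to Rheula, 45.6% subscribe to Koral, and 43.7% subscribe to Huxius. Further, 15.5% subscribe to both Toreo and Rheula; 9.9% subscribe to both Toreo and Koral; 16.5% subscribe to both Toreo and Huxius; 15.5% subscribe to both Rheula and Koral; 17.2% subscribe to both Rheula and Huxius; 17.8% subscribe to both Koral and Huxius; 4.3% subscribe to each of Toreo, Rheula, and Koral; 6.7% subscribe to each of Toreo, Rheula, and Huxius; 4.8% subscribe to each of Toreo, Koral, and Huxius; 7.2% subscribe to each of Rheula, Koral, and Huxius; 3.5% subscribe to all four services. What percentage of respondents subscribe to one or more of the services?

95.1%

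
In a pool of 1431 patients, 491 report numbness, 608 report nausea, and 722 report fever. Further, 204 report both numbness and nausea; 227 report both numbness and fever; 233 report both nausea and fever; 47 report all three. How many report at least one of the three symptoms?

1204

Apply inclusion-exclusion:
|at least one| = 491 + 608 + 722 − 204 − 227 − 233 + 47 = 1204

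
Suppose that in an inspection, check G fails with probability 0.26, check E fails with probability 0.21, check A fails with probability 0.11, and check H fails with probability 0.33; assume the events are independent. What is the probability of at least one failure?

Independence gives P(none) = ∏(1 − pᵢ).
P(none) = (1 − 0.26) × (1 − 0.21) × (1 − 0.11) × (1 − 0.33) = 0.74 × 0.79 × 0.89 × 0.67 = 0.34859698
P(at least one) = 1 − 0.34859698 = 0.65140302

0.65140302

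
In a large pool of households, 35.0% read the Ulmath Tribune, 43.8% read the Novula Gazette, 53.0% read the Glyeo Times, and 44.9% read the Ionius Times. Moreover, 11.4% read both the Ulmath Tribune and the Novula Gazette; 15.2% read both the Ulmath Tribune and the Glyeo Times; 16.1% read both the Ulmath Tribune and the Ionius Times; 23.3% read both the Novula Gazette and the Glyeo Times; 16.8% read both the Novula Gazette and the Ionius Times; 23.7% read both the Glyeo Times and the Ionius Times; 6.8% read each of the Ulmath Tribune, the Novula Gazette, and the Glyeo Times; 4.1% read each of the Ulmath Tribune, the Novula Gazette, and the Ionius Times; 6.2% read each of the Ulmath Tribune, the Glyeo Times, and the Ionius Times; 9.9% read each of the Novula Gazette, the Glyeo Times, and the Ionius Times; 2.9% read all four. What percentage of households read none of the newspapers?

P(union) = 35.0 + 43.8 + 53.0 + 44.9 − 11.4 − 15.2 − 16.1 − 23.3 − 16.8 − 23.7 + 6.8 + 4.1 + 6.2 + 9.9 − 2.9 = 94.3%
P(none) = 100% − 94.3% = 5.7%

5.7%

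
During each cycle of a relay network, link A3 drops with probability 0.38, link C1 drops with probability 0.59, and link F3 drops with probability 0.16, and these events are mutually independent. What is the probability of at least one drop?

Since the events are independent, P(none) is the product of the individual non-occurrence probabilities.
P(none) = (1 − 0.38) × (1 − 0.59) × (1 − 0.16) = 0.62 × 0.41 × 0.84 = 0.213528
P(at least one) = 1 − 0.213528 = 0.786472

0.786472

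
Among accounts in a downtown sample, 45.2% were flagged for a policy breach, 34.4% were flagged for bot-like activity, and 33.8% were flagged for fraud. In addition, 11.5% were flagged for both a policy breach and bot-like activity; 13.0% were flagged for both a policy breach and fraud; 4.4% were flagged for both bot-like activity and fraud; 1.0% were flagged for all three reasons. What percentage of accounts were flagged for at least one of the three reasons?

85.5%

P(union) = 45.2 + 34.4 + 33.8 − 11.5 − 13.0 − 4.4 + 1.0 = 85.5%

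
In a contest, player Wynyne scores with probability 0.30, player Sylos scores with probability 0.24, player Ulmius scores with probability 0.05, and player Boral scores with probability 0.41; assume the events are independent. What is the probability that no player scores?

P(none) = (1 − 0.30) × (1 − 0.24) × (1 − 0.05) × (1 − 0.41) = 0.70 × 0.76 × 0.95 × 0.59 = 0.298186

0.298186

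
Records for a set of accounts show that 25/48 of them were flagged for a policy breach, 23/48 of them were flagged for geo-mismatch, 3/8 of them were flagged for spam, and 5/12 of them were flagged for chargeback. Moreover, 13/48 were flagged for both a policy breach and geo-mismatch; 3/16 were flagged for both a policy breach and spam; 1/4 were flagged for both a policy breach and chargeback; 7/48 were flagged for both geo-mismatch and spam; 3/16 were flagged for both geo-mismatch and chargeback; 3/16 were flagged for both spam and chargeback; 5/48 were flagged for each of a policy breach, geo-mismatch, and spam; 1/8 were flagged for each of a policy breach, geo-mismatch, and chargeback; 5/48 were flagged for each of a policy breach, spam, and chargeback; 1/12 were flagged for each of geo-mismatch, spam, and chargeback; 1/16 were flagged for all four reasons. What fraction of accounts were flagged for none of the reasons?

1/12

P(union) = 25/48 + 23/48 + 3/8 + 5/12 − 13/48 − 3/16 − 1/4 − 7/48 − 3/16 − 3/16 + 5/48 + 1/8 + 5/48 + 1/12 − 1/16 = 11/12
P(none) = 1 − 11/12 = 1/12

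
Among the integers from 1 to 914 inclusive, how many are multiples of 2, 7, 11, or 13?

457 + 130 + 83 + 70 − 65 − 41 − 35 − 11 − 10 − 6 + 5 + 5 + 3 + 0 − 0 = 585

585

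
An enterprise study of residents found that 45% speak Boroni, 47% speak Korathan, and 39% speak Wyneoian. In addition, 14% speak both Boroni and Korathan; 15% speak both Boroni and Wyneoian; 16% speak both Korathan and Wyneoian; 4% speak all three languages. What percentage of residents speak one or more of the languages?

By inclusion–exclusion:
P(union) = 45 + 47 + 39 − 14 − 15 − 16 + 4 = 90%

90%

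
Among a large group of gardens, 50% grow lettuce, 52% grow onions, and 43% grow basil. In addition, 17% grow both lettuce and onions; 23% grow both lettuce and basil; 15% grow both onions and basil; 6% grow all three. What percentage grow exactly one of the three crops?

By inclusion–exclusion (exactly-one form):
P(exactly one) = 50 + 52 + 43 − 2·17 − 2·23 − 2·15 + 3·6 = 53%

53%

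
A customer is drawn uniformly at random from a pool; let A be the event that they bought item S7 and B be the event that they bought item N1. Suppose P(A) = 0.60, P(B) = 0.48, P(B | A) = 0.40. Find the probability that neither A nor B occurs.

P(A ∩ B) = P(A)·P(B|A) = 0.60 × 0.40 = 0.24
Apply inclusion-exclusion:
P(A ∪ B) = 0.60 + 0.48 − 0.24 = 0.84
P(none) = 1 − 0.84 = 0.16

0.16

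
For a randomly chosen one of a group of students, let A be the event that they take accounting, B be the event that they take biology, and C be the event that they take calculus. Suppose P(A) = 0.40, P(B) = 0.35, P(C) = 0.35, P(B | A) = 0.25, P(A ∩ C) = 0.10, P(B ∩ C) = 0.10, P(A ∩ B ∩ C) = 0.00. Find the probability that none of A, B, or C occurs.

P(A ∩ B) = P(A)·P(B|A) = 0.40 × 0.25 = 0.10
P(A ∪ B ∪ C) = 0.40 + 0.35 + 0.35 − 0.10 − 0.10 − 0.10 + 0.00 = 0.80
P(none) = 1 − 0.80 = 0.20

0.20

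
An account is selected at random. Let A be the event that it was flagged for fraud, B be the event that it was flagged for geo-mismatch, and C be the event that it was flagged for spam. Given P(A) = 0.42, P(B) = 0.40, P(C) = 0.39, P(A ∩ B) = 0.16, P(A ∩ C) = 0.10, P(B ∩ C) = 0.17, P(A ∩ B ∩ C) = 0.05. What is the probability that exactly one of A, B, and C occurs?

P(exactly one) = 0.42 + 0.40 + 0.39 − 2·0.16 − 2·0.10 − 2·0.17 + 3·0.05 = 0.50

0.50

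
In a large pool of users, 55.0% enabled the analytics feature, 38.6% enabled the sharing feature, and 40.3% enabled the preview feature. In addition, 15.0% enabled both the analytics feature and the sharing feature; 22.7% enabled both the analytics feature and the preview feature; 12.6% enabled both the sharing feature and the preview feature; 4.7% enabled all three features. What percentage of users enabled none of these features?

11.7%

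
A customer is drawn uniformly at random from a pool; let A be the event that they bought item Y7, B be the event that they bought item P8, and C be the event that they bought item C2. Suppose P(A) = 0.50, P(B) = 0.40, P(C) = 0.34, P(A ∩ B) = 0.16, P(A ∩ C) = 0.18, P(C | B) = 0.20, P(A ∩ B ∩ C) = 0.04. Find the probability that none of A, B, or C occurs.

0.14

P(B ∩ C) = P(B)·P(C|B) = 0.40 × 0.20 = 0.08
P(A ∪ B ∪ C) = 0.50 + 0.40 + 0.34 − 0.16 − 0.18 − 0.08 + 0.04 = 0.86
P(none) = 1 − 0.86 = 0.14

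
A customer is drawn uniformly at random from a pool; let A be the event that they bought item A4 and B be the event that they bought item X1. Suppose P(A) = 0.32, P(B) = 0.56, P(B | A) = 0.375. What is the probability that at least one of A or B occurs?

0.76

P(A ∩ B) = P(A)·P(B|A) = 0.32 × 0.375 = 0.12
P(A ∪ B) = 0.32 + 0.56 − 0.12 = 0.76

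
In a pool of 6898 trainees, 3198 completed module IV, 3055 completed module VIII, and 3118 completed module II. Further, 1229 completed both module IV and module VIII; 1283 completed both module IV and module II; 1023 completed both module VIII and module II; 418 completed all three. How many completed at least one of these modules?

By inclusion–exclusion:
|at least one| = 3198 + 3055 + 3118 − 1229 − 1283 − 1023 + 418 = 6254

6254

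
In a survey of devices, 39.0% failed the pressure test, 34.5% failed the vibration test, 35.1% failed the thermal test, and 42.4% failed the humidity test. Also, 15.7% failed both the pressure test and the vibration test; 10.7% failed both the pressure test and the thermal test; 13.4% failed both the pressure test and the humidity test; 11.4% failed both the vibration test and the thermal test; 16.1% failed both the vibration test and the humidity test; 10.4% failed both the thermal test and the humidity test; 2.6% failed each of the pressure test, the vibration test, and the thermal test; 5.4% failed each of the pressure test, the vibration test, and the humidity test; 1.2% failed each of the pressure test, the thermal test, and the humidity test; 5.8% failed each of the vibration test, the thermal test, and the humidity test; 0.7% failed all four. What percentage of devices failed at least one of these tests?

Apply inclusion-exclusion:
P(union) = 39.0 + 34.5 + 35.1 + 42.4 − 15.7 − 10.7 − 13.4 − 11.4 − 16.1 − 10.4 + 2.6 + 5.4 + 1.2 + 5.8 − 0.7 = 87.6%

87.6%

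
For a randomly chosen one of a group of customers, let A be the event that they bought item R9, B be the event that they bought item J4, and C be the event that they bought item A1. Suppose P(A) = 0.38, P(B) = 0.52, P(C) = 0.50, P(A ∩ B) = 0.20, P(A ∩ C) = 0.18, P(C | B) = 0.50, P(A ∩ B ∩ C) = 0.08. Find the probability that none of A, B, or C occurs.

P(B ∩ C) = P(B)·P(C|B) = 0.52 × 0.50 = 0.26
Inclusion–exclusion gives
P(A ∪ B ∪ C) = 0.38 + 0.52 + 0.50 − 0.20 − 0.18 − 0.26 + 0.08 = 0.84
P(none) = 1 − 0.84 = 0.16

0.16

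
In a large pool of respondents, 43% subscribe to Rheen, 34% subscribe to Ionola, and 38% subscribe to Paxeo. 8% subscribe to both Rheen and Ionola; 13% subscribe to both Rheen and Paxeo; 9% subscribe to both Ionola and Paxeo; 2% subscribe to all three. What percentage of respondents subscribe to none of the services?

Apply inclusion-exclusion:
P(union) = 43 + 34 + 38 − 8 − 13 − 9 + 2 = 87%
P(none) = 100% − 87% = 13%

13%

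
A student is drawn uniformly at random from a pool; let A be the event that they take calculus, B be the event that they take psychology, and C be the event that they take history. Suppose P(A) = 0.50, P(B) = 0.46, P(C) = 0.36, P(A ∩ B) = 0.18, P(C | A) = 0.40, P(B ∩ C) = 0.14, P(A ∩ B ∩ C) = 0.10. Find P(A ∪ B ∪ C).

P(A ∩ C) = P(A)·P(C|A) = 0.50 × 0.40 = 0.20
P(A ∪ B ∪ C) = 0.50 + 0.46 + 0.36 − 0.18 − 0.20 − 0.14 + 0.10 = 0.90

0.90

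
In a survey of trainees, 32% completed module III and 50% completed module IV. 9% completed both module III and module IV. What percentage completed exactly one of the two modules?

By inclusion–exclusion (exactly-one form):
P(exactly one) = 32 + 50 − 2·9 = 64%

64%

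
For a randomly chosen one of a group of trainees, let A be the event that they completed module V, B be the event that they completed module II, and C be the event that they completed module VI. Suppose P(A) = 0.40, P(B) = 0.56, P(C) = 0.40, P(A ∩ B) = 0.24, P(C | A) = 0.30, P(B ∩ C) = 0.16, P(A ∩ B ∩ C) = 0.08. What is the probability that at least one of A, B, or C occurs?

P(A ∩ C) = P(A)·P(C|A) = 0.40 × 0.30 = 0.12
By inclusion-exclusion,
P(A ∪ B ∪ C) = 0.40 + 0.56 + 0.40 − 0.24 − 0.12 − 0.16 + 0.08 = 0.92

0.92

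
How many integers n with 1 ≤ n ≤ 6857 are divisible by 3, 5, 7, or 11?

2285 + 1371 + 979 + 623 − 457 − 326 − 207 − 195 − 124 − 89 + 65 + 41 + 29 + 17 − 5 = 4007

4007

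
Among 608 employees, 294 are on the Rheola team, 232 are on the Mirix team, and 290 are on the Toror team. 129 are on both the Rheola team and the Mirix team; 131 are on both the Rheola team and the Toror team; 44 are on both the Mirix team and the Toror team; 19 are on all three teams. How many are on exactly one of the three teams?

By inclusion–exclusion (exactly-one form):
|exactly one| = 294 + 232 + 290 − 2·129 − 2·131 − 2·44 + 3·19 = 265

265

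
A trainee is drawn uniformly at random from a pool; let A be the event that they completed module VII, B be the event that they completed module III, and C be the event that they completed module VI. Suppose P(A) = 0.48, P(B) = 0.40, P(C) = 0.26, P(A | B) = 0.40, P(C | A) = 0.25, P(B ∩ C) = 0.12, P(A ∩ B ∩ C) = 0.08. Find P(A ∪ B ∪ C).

P(A ∩ B) = P(B)·P(A|B) = 0.40 × 0.40 = 0.16
P(A ∩ C) = P(A)·P(C|A) = 0.48 × 0.25 = 0.12
P(A ∪ B ∪ C) = 0.48 + 0.40 + 0.26 − 0.16 − 0.12 − 0.12 + 0.08 = 0.82

0.82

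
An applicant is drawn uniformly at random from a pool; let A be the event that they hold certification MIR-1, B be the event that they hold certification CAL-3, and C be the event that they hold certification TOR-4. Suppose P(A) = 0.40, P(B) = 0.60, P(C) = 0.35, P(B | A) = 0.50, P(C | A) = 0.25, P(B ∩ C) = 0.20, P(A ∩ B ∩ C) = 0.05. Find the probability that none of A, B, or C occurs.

0.10

P(A ∩ B) = P(A)·P(B|A) = 0.40 × 0.50 = 0.20
P(A ∩ C) = P(A)·P(C|A) = 0.40 × 0.25 = 0.10
Apply inclusion-exclusion:
P(A ∪ B ∪ C) = 0.40 + 0.60 + 0.35 − 0.20 − 0.10 − 0.20 + 0.05 = 0.90
P(none) = 1 − 0.90 = 0.10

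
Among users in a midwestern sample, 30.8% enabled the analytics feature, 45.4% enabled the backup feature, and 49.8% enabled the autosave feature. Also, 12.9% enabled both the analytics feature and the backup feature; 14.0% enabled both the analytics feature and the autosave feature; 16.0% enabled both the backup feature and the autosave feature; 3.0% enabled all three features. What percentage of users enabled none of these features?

13.9%

By inclusion-exclusion,
P(at least one) = 30.8 + 45.4 + 49.8 − 12.9 − 14.0 − 16.0 + 3.0 = 86.1%
P(none) = 100% − 86.1% = 13.9%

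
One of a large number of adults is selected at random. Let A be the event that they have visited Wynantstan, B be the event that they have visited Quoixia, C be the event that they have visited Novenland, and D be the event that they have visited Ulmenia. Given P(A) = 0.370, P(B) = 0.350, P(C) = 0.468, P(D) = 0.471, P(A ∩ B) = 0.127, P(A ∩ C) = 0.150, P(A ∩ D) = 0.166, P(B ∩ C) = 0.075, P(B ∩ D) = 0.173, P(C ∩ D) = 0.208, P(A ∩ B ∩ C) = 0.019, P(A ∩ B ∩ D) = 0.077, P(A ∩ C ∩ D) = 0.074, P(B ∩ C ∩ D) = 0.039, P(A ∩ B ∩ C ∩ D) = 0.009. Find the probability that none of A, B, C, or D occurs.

0.040

Inclusion–exclusion gives
P(A ∪ B ∪ C ∪ D) = 0.370 + 0.350 + 0.468 + 0.471 − 0.127 − 0.150 − 0.166 − 0.075 − 0.173 − 0.208 + 0.019 + 0.077 + 0.074 + 0.039 − 0.009 = 0.960
P(none) = 1 − 0.960 = 0.040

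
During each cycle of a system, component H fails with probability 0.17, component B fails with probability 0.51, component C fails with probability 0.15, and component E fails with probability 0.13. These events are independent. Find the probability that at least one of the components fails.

P(none) = (1 − 0.17) × (1 − 0.51) × (1 − 0.15) × (1 − 0.13) = 0.83 × 0.49 × 0.85 × 0.87 = 0.30075465
P(at least one) = 1 − 0.30075465 = 0.69924535

0.69924535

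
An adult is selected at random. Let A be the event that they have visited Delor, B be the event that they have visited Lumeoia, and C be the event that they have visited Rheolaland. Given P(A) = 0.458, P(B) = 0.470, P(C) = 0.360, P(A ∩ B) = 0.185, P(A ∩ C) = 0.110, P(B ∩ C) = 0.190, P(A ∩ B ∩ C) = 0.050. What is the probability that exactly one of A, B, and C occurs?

0.468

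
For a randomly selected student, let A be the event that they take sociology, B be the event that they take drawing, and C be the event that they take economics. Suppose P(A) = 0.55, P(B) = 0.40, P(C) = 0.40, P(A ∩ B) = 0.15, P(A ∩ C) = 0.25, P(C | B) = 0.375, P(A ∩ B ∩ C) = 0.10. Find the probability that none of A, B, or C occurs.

P(B ∩ C) = P(B)·P(C|B) = 0.40 × 0.375 = 0.15
By inclusion–exclusion:
P(A ∪ B ∪ C) = 0.55 + 0.40 + 0.40 − 0.15 − 0.25 − 0.15 + 0.10 = 0.90
P(none) = 1 − 0.90 = 0.10

0.10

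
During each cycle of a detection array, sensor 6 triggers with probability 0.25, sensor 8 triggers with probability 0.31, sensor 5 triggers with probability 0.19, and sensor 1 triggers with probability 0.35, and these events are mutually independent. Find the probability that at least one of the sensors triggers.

0.72753625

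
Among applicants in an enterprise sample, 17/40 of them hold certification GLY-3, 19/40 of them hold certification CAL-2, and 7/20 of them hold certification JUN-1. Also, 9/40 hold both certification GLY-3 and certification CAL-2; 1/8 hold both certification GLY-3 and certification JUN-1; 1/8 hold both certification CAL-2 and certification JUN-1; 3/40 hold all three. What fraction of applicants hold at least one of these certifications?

By inclusion–exclusion:
P(at least one) = 17/40 + 19/40 + 7/20 − 9/40 − 1/8 − 1/8 + 3/40 = 17/20

17/20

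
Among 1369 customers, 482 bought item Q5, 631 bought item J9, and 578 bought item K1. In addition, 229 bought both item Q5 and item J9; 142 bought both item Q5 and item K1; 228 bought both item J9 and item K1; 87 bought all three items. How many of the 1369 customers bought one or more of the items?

|at least one| = 482 + 631 + 578 − 229 − 142 − 228 + 87 = 1179

1179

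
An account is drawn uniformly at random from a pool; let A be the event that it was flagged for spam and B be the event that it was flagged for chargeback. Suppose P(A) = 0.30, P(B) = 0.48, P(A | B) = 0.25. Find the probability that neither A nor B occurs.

P(A ∩ B) = P(B)·P(A|B) = 0.48 × 0.25 = 0.12
By inclusion-exclusion,
P(A ∪ B) = 0.30 + 0.48 − 0.12 = 0.66
P(none) = 1 − 0.66 = 0.34

0.34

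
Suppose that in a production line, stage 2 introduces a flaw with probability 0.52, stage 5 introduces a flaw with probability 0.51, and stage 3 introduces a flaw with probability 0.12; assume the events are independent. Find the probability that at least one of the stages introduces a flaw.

Independence gives P(none) = ∏(1 − pᵢ).
P(none) = (1 − 0.52) × (1 − 0.51) × (1 − 0.12) = 0.48 × 0.49 × 0.88 = 0.206976
P(at least one) = 1 − 0.206976 = 0.793024

0.793024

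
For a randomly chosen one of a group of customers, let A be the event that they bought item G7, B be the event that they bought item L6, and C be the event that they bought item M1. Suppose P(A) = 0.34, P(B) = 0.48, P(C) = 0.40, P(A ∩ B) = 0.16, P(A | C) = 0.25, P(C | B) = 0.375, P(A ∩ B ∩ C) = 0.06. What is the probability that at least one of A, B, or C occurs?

P(A ∩ C) = P(C)·P(A|C) = 0.40 × 0.25 = 0.10
P(B ∩ C) = P(B)·P(C|B) = 0.48 × 0.375 = 0.18
Apply inclusion-exclusion:
P(A ∪ B ∪ C) = 0.34 + 0.48 + 0.40 − 0.16 − 0.10 − 0.18 + 0.06 = 0.84

0.84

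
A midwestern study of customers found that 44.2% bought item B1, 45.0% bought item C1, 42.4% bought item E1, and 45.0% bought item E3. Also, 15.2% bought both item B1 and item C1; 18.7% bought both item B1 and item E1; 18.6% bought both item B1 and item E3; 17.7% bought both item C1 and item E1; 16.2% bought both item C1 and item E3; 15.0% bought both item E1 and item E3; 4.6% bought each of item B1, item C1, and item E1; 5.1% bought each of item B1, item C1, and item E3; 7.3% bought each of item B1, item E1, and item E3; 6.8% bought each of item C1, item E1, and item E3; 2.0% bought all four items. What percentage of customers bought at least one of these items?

By inclusion-exclusion,
P(union) = 44.2 + 45.0 + 42.4 + 45.0 − 15.2 − 18.7 − 18.6 − 17.7 − 16.2 − 15.0 + 4.6 + 5.1 + 7.3 + 6.8 − 2.0 = 97.0%

97.0%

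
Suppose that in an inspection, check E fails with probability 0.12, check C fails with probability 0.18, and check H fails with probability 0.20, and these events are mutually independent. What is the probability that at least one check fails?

0.42272

P(none) = (1 − 0.12) × (1 − 0.18) × (1 − 0.20) = 0.88 × 0.82 × 0.80 = 0.57728
P(at least one) = 1 − 0.57728 = 0.42272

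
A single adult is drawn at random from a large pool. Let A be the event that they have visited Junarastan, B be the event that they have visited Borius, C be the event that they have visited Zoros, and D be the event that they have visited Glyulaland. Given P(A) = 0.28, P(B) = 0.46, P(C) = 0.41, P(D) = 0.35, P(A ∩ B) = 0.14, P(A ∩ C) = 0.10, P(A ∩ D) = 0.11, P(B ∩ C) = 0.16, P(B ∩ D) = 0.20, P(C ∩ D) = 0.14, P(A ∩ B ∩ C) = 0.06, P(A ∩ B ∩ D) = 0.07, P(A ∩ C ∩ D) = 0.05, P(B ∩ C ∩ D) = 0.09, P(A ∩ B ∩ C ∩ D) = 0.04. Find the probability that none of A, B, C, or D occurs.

Apply inclusion-exclusion:
P(A ∪ B ∪ C ∪ D) = 0.28 + 0.46 + 0.41 + 0.35 − 0.14 − 0.10 − 0.11 − 0.16 − 0.20 − 0.14 + 0.06 + 0.07 + 0.05 + 0.09 − 0.04 = 0.88
P(none) = 1 − 0.88 = 0.12

0.12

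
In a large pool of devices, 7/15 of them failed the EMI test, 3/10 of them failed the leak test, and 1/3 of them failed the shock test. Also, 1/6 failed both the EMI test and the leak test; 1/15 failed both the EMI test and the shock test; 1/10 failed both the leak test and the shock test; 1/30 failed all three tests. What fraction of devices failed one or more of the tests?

4/5

By inclusion–exclusion:
P(union) = 7/15 + 3/10 + 1/3 − 1/6 − 1/15 − 1/10 + 1/30 = 4/5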